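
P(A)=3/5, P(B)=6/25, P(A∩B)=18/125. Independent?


P(A)×P(B) = 18/125
P(A∩B) = 18/125
Equal ✓ → Independent

Yes, independent


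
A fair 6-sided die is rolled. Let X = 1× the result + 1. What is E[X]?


E[die] = (1+6)/2 = 7/2
E[X] = 1×7/2 + 1 = 9/2

E[X] = 9/2


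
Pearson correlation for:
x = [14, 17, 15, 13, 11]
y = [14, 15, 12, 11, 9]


n=5, Σx=70, Σy=61, Σxy=873, Σx²=1000, Σy²=767
r = (5×873 - 70×61)/√((5×1000 - 70²)(5×767 - 61²))
= 95/√(100×114) = 95/√11400 ≈ 95/106.7708 ≈ 0.8898

r ≈ 0.8898


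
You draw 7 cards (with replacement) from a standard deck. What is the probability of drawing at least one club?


P(not a club) = 39/52 = 3/4
P(none in 7 draws) = (3/4)^7 = 2187/16384
P(≥1 club) = 1 - 2187/16384 = 14197/16384

P = 14197/16384 ≈ 86.65%


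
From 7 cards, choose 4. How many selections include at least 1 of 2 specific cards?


Complement: C(7,4) - C(5,4) = 35 - 5 = 30

30


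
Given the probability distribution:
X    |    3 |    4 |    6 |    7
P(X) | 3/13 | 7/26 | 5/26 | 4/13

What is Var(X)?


E[X] = 66/13
E[X²] = 369/13
Var(X) = E[X²] - (E[X])² = 369/13 - 4356/169 = 441/169

Var(X) = 441/169 ≈ 2.6095


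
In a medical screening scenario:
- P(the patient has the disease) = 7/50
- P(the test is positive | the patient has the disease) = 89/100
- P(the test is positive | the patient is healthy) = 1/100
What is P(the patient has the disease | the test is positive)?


Using Bayes' theorem:
P(A|B) = P(B|A)·P(A) / P(B)

P(the test is positive) = 89/100 × 7/50 + 1/100 × 43/50
= 623/5000 + 43/5000 = 333/2500

P(the patient has the disease|the test is positive) = (623/5000) / (333/2500) = 623/666

P(the patient has the disease|the test is positive) = 623/666 ≈ 93.54%


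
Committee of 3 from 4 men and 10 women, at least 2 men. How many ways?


Count by #men:
  2M,1W: C(4,2)×C(10,1)=60
  3M,0W: C(4,3)×C(10,0)=4
Total = 64

64


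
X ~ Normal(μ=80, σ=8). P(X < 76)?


z = (76-80)/8 = -0.5
P(Z < -0.5) = 0.3085

P(X < 76) ≈ 0.3085


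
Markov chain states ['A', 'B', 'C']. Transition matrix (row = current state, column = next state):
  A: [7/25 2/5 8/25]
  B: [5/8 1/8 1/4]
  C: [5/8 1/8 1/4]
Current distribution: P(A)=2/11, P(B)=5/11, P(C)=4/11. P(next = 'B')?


P(next=B) = Σᵢ P(now=i)×P(i→B)
= 2/11×2/5 + 5/11×1/8 + 4/11×1/8
= 4/55 + 5/88 + 1/22 = 7/40

P = 7/40 ≈ 0.1750


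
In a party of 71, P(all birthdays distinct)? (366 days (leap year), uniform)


P(all different) = Π(366-i)/366 for i=0..70
= (366/366)×(365/366)×...×(296/366)
= 0.000694

P ≈ 0.0007 ≈ 0.07%


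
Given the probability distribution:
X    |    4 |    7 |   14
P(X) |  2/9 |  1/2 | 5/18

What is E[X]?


E[X] = Σ x·P(X=x)
= (4)×(2/9) + (7)×(1/2) + (14)×(5/18)
= 149/18

E[X] = 149/18


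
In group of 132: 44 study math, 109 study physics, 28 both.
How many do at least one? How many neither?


|A∪B| = 44+109-28 = 125
Neither = 132-125 = 7

At least one: 125; Neither: 7


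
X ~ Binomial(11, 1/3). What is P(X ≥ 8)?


P(X ≥ 8) = Σ P(X=i) for i=8..11
P(X=8) = 440/59049
P(X=9) = 220/177147
P(X=10) = 22/177147
P(X=11) = 1/177147
Sum = 521/59049

P(X ≥ 8) = 521/59049 ≈ 0.88%


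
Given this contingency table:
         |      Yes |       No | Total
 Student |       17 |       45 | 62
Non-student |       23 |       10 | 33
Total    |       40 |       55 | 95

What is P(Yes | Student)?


P(Yes | Student) = 17/(17+45) = 17/62

P(Yes|Student) = 17/62 ≈ 27.42%


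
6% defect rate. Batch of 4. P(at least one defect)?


P(all good) = (47/50)^4 = 4879681/6250000
P(≥1 defect) = 1370319/6250000

P = 1370319/6250000 ≈ 21.93%


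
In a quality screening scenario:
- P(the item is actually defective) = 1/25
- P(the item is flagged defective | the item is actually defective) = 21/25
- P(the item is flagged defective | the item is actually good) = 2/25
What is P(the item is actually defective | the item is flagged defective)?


Using Bayes' theorem:
P(A|B) = P(B|A)·P(A) / P(B)

P(the item is flagged defective) = 21/25 × 1/25 + 2/25 × 24/25
= 21/625 + 48/625 = 69/625

P(the item is actually defective|the item is flagged defective) = (21/625) / (69/625) = 7/23

P(the item is actually defective|the item is flagged defective) = 7/23 ≈ 30.43%


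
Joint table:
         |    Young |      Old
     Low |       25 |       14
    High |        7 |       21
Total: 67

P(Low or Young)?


P(Low∨Young) = P(Low) + P(Young) - P(Low∧Young)
= (39 + 32 - 25)/67 = 46/67

P = 46/67 ≈ 68.66%


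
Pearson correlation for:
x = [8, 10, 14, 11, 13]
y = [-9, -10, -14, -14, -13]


n=5, Σx=56, Σy=-60, Σxy=-691, Σx²=650, Σy²=742
r = (5×(-691) - 56×(-60))/√((5×650 - 56²)(5×742 - (-60)²))
= -95/√(114×110) = -95/√12540 ≈ -95/111.9821 ≈ -0.8483

r ≈ -0.8483


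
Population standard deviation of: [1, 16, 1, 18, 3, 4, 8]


Mean = 51/7
  (1-51/7)²=1936/49
  (16-51/7)²=3721/49
  (1-51/7)²=1936/49
  (18-51/7)²=5625/49
  (3-51/7)²=900/49
  (4-51/7)²=529/49
  (8-51/7)²=25/49
Σ(x-μ)² = 2096/7
σ² = (2096/7)/7 = 2096/49

σ = √(2096/49) ≈ 6.5403


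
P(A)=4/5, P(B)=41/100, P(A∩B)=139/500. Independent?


P(A)×P(B) = 41/125
P(A∩B) = 139/500
Not equal → NOT independent

No, not independent


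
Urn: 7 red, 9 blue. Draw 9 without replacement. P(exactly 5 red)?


Hypergeometric: C(7,5)×C(9,4)/C(16,9)
= 21×126/11440 = 1323/5720

P(X=5) = 1323/5720 ≈ 23.13%


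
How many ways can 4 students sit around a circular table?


Circular arrangements of 4 distinct objects: fix one position to break rotational symmetry.
(n-1)! = 3! = 6

6


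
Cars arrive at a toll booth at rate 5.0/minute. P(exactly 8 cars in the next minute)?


Poisson(λ=5.0): P(X=8) = e^(-λ)×λ^k/k!
= e^(-5.0) × 5.0^8 / 8!
≈ 0.006737946999 × 390625 / 40320 ≈ 0.065278

P(X=8) ≈ 0.065278 ≈ 6.53%


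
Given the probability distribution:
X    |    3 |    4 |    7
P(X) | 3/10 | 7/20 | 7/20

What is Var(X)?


E[X] = 19/4
E[X²] = 509/20
Var(X) = E[X²] - (E[X])² = 509/20 - 361/16 = 231/80

Var(X) = 231/80 ≈ 2.8875


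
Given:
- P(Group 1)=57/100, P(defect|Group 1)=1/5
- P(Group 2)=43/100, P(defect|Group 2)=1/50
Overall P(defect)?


P(B) = Σ P(B|Aᵢ)×P(Aᵢ)
  1/5×57/100 = 57/500
  1/50×43/100 = 43/5000
Sum = 613/5000

P(defect) = 613/5000 ≈ 12.26%


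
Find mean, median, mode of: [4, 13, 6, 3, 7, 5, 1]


Sorted: [1, 3, 4, 5, 6, 7, 13]
Mean = 39/7
Median = 5
Freq: {4: 1, 13: 1, 6: 1, 3: 1, 7: 1, 5: 1, 1: 1}
Mode: No mode

Mean=39/7, Median=5, Mode=No mode


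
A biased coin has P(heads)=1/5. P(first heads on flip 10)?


Geometric: P(X=10) = (1-p)^(k-1)×p = (4/5)^9×1/5 = 262144/9765625

P(X=10) = 262144/9765625 ≈ 2.68%


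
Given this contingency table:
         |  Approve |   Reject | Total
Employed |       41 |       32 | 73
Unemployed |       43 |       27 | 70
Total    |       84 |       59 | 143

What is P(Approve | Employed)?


P(Approve | Employed) = 41/(41+32) = 41/73

P(Approve|Employed) = 41/73 ≈ 56.16%


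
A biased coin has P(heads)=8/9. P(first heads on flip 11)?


Geometric: P(X=11) = (1-p)^(k-1)×p = (1/9)^10×8/9 = 8/31381059609

P(X=11) = 8/31381059609 ≈ 0.00%


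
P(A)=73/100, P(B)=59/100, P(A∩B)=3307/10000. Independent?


P(A)×P(B) = 4307/10000
P(A∩B) = 3307/10000
Not equal → NOT independent

No, not independent


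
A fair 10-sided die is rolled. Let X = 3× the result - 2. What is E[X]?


E[die] = (1+10)/2 = 11/2
E[X] = 3×11/2 - 2 = 29/2

E[X] = 29/2


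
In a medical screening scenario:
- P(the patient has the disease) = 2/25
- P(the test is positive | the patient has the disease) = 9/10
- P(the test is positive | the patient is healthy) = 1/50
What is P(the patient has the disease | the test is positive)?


Using Bayes' theorem:
P(A|B) = P(B|A)·P(A) / P(B)

P(the test is positive) = 9/10 × 2/25 + 1/50 × 23/25
= 9/125 + 23/1250 = 113/1250

P(the patient has the disease|the test is positive) = (9/125) / (113/1250) = 90/113

P(the patient has the disease|the test is positive) = 90/113 ≈ 79.65%


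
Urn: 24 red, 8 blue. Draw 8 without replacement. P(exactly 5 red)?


Hypergeometric: C(24,5)×C(8,3)/C(32,8)
= 42504×56/10518300 = 198352/876525

P(X=5) = 198352/876525 ≈ 22.63%


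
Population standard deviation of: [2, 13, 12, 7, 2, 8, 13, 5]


Mean = 62/8 = 31/4
  (2-31/4)²=529/16
  (13-31/4)²=441/16
  (12-31/4)²=289/16
  (7-31/4)²=9/16
  (2-31/4)²=529/16
  (8-31/4)²=1/16
  (13-31/4)²=441/16
  (5-31/4)²=121/16
Σ(x-μ)² = 295/2
σ² = (295/2)/8 = 295/16

σ = √(295/16) ≈ 4.2939


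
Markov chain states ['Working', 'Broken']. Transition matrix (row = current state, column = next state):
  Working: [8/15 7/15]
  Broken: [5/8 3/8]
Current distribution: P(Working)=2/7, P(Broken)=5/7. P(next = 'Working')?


P(next=Working) = Σᵢ P(now=i)×P(i→Working)
= 2/7×8/15 + 5/7×5/8
= 16/105 + 25/56 = 503/840

P = 503/840 ≈ 0.5988


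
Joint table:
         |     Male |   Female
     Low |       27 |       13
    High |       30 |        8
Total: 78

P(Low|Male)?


P(Low|Male) = 27/(27+30) = 27/57 = 9/19

P = 9/19 ≈ 47.37%


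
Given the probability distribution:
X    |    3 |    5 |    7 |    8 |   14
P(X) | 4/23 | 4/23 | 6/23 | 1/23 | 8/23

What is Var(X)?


E[X] = 194/23
E[X²] = 2062/23
Var(X) = E[X²] - (E[X])² = 2062/23 - 37636/529 = 9790/529

Var(X) = 9790/529 ≈ 18.5066


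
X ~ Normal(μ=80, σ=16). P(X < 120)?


z = (120-80)/16 = 2.5
P(Z < 2.5) = 0.9938

P(X < 120) ≈ 0.9938


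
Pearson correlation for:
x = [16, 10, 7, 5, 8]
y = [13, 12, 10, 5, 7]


n=5, Σx=46, Σy=47, Σxy=479, Σx²=494, Σy²=487
r = (5×479 - 46×47)/√((5×494 - 46²)(5×487 - 47²))
= 233/√(354×226) = 233/√80004 ≈ 233/282.8498 ≈ 0.8238

r ≈ 0.8238


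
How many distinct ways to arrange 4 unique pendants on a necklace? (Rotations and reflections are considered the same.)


Free circular arrangements: rotations and reflections both identified.
(n-1)!/2 = 3!/2 = 6/2 = 3

3


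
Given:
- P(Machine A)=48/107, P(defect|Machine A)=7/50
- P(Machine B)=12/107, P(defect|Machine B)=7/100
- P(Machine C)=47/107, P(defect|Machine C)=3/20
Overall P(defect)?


P(B) = Σ P(B|Aᵢ)×P(Aᵢ)
  7/50×48/107 = 168/2675
  7/100×12/107 = 21/2675
  3/20×47/107 = 141/2140
Sum = 1461/10700

P(defect) = 1461/10700 ≈ 13.65%


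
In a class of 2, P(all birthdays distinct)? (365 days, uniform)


P(all different) = Π(365-i)/365 for i=0..1
= (365/365)×(364/365)×...×(364/365)
= 0.997260

P ≈ 0.9973 ≈ 99.73%


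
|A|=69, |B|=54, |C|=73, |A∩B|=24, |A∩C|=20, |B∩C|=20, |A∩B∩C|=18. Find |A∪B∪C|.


|A∪B∪C| = 69+54+73-24-20-20+18 = 150

|A∪B∪C| = 150


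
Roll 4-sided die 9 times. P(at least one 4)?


P(no 4)^9 = (3/4)^9 = 19683/262144
P(≥1) = 1 - 19683/262144 = 242461/262144

P = 242461/262144 ≈ 92.49%


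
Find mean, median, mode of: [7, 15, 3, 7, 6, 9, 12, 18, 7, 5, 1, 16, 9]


Sorted: [1, 3, 5, 6, 7, 7, 7, 9, 9, 12, 15, 16, 18]
Mean = 115/13
Median = 7
Freq: {7: 3, 15: 1, 3: 1, 6: 1, 9: 2, 12: 1, 18: 1, 5: 1, 1: 1, 16: 1}
Mode: [7]

Mean=115/13, Median=7, Mode=7


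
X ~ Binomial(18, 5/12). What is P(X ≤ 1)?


P(X ≤ 1) = Σ P(X=i) for i=0..1
P(X=0) = 1628413597910449/26623333280885243904
P(X=1) = 1163152569936035/1479074071160291328
Sum = 22565159856759079/26623333280885243904

P(X ≤ 1) = 22565159856759079/26623333280885243904 ≈ 0.08%


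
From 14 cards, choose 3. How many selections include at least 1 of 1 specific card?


Complement: C(14,3) - C(13,3) = 364 - 286 = 78

78


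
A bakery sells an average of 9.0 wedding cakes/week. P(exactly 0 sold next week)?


Poisson(λ=9.0): P(X=0) = e^(-λ)×λ^k/k!
= e^(-9.0) × 9.0^0 / 0!
≈ 0.0001234098041 × 1 / 1 ≈ 0.000123

P(X=0) ≈ 0.000123 ≈ 0.01%


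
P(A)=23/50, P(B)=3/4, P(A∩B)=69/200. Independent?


P(A)×P(B) = 69/200
P(A∩B) = 69/200
Equal ✓ → Independent

Yes, independent


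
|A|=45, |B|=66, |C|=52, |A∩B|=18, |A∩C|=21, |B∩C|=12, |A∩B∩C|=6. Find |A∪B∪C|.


|A∪B∪C| = 45+66+52-18-21-12+6 = 118

|A∪B∪C| = 118


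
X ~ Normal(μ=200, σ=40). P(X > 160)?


z = (160-200)/40 = -1.0
P(X > 160) = 1 - P(Z ≤ -1.0) = 1 - 0.1587 = 0.8413

P(X > 160) ≈ 0.8413


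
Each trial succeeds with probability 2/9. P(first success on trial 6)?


Geometric: P(X=6) = (1-p)^(k-1)×p = (7/9)^5×2/9 = 33614/531441

P(X=6) = 33614/531441 ≈ 6.33%


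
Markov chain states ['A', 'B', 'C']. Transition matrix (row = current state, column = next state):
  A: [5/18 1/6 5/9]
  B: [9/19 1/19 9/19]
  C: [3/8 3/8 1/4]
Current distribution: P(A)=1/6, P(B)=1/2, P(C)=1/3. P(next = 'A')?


P(next=A) = Σᵢ P(now=i)×P(i→A)
= 1/6×5/18 + 1/2×9/19 + 1/3×3/8
= 5/108 + 9/38 + 1/8 = 1675/4104

P = 1675/4104 ≈ 0.4081


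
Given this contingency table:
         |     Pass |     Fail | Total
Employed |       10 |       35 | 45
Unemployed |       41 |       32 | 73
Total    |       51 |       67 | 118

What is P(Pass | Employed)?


P(Pass | Employed) = 10/(10+35) = 10/45 = 2/9

P(Pass|Employed) = 2/9 ≈ 22.22%


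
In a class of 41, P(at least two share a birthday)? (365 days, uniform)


P(all different) = Π(365-i)/365 for i=0..40
= 0.096848
P(match) = 1 - 0.096848 = 0.903152

P ≈ 0.9032 ≈ 90.32%


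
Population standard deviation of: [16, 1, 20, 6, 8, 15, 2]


Mean = 68/7
  (16-68/7)²=1936/49
  (1-68/7)²=3721/49
  (20-68/7)²=5184/49
  (6-68/7)²=676/49
  (8-68/7)²=144/49
  (15-68/7)²=1369/49
  (2-68/7)²=2916/49
Σ(x-μ)² = 2278/7
σ² = (2278/7)/7 = 2278/49

σ = √(2278/49) ≈ 6.8183


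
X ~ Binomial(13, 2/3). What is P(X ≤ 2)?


P(X ≤ 2) = Σ P(X=i) for i=0..2
P(X=0) = 1/1594323
P(X=1) = 26/1594323
P(X=2) = 104/531441
Sum = 113/531441

P(X ≤ 2) = 113/531441 ≈ 0.02%


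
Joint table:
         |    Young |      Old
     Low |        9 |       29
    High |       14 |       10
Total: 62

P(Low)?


P(Low) = (9+29)/62 = 38/62 = 19/31

P(Low) = 19/31 ≈ 61.29%


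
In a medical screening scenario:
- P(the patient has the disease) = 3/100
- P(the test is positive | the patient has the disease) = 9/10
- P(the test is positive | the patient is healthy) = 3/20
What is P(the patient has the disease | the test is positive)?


Using Bayes' theorem:
P(A|B) = P(B|A)·P(A) / P(B)

P(the test is positive) = 9/10 × 3/100 + 3/20 × 97/100
= 27/1000 + 291/2000 = 69/400

P(the patient has the disease|the test is positive) = (27/1000) / (69/400) = 18/115

P(the patient has the disease|the test is positive) = 18/115 ≈ 15.65%


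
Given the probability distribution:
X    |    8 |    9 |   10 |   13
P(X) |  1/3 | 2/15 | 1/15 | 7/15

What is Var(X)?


E[X] = 53/5
E[X²] = 353/3
Var(X) = E[X²] - (E[X])² = 353/3 - 2809/25 = 398/75

Var(X) = 398/75 ≈ 5.3067


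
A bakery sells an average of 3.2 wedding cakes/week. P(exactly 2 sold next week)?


Poisson(λ=3.2): P(X=2) = e^(-λ)×λ^k/k!
= e^(-3.2) × 3.2^2 / 2!
≈ 0.04076220398 × 10.24 / 2 ≈ 0.208702

P(X=2) ≈ 0.208702 ≈ 20.87%


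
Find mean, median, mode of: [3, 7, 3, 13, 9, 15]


Sorted: [3, 3, 7, 9, 13, 15]
Mean = 50/6 = 25/3
Median = 8
Freq: {3: 2, 7: 1, 13: 1, 9: 1, 15: 1}
Mode: [3]

Mean=25/3, Median=8, Mode=3


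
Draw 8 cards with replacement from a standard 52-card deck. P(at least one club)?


P(not a club) = 39/52 = 3/4
P(none in 8 draws) = (3/4)^8 = 6561/65536
P(≥1 club) = 1 - 6561/65536 = 58975/65536

P = 58975/65536 ≈ 89.99%


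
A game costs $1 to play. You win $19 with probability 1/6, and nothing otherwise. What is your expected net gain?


E[gain] = (19-1)×1/6 + (-1)×5/6
= 3 - 5/6 = 13/6

Expected net gain = $13/6 ≈ $2.17


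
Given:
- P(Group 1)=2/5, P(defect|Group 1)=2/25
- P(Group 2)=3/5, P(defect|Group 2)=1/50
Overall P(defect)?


P(B) = Σ P(B|Aᵢ)×P(Aᵢ)
  2/25×2/5 = 4/125
  1/50×3/5 = 3/250
Sum = 11/250

P(defect) = 11/250 ≈ 4.40%


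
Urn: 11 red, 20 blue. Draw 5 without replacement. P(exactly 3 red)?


Hypergeometric: C(11,3)×C(20,2)/C(31,5)
= 165×190/169911 = 10450/56637

P(X=3) = 10450/56637 ≈ 18.45%


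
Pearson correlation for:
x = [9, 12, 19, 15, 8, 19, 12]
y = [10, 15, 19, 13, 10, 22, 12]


n=7, Σx=94, Σy=101, Σxy=1468, Σx²=1380, Σy²=1583
r = (7×1468 - 94×101)/√((7×1380 - 94²)(7×1583 - 101²))
= 782/√(824×880) = 782/√725120 ≈ 782/851.5398 ≈ 0.9183

r ≈ 0.9183


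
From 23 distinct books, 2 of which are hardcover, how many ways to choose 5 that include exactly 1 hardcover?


Choose 1 of the 2 hardcovers and 4 of the other 21 books:
C(2,1)×C(21,4) = 2×5985 = 11970

11970


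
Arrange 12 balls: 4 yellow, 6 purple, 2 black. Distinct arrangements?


12!/(4!×6!×2!) = 13860

13860


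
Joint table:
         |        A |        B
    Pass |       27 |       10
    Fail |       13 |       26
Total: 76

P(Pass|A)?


P(Pass|A) = 27/(27+13) = 27/40

P = 27/40 ≈ 67.50%


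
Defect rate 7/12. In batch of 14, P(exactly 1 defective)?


Binomial: P(X=1) = C(14,1)×p^1×(1-p)^13
= 14 × 7/12 × 1220703125/106993205379072 = 59814453125/641959232274432

P(X=1) = 59814453125/641959232274432 ≈ 0.01%


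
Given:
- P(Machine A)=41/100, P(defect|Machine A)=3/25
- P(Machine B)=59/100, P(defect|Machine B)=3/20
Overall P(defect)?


P(B) = Σ P(B|Aᵢ)×P(Aᵢ)
  3/25×41/100 = 123/2500
  3/20×59/100 = 177/2000
Sum = 1377/10000

P(defect) = 1377/10000 ≈ 13.77%


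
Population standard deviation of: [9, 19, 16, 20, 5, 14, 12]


Mean = 95/7
  (9-95/7)²=1024/49
  (19-95/7)²=1444/49
  (16-95/7)²=289/49
  (20-95/7)²=2025/49
  (5-95/7)²=3600/49
  (14-95/7)²=9/49
  (12-95/7)²=121/49
Σ(x-μ)² = 1216/7
σ² = (1216/7)/7 = 1216/49

σ = √(1216/49) ≈ 4.9816


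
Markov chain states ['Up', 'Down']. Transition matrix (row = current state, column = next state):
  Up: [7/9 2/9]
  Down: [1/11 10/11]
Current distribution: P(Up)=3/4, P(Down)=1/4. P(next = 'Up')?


P(next=Up) = Σᵢ P(now=i)×P(i→Up)
= 3/4×7/9 + 1/4×1/11
= 7/12 + 1/44 = 20/33

P = 20/33 ≈ 0.6061


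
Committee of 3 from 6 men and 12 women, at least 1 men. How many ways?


Count by #men:
  1M,2W: C(6,1)×C(12,2)=396
  2M,1W: C(6,2)×C(12,1)=180
  3M,0W: C(6,3)×C(12,0)=20
Total = 596

596


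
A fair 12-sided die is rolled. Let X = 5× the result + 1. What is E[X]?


E[die] = (1+12)/2 = 13/2
E[X] = 5×13/2 + 1 = 67/2

E[X] = 67/2


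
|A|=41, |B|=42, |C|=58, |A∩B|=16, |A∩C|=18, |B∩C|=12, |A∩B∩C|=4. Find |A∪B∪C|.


|A∪B∪C| = 41+42+58-16-18-12+4 = 99

|A∪B∪C| = 99


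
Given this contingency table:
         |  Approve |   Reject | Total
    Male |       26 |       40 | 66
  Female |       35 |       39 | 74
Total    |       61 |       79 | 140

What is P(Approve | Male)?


P(Approve | Male) = 26/(26+40) = 26/66 = 13/33

P(Approve|Male) = 13/33 ≈ 39.39%


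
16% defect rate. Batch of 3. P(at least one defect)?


P(all good) = (21/25)^3 = 9261/15625
P(≥1 defect) = 6364/15625

P = 6364/15625 ≈ 40.73%


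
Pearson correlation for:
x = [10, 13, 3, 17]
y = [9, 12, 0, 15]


n=4, Σx=43, Σy=36, Σxy=501, Σx²=567, Σy²=450
r = (4×501 - 43×36)/√((4×567 - 43²)(4×450 - 36²))
= 456/√(419×504) = 456/√211176 ≈ 456/459.5389 ≈ 0.9923

r ≈ 0.9923


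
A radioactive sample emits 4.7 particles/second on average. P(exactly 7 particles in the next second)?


Poisson(λ=4.7): P(X=7) = e^(-λ)×λ^k/k!
= e^(-4.7) × 4.7^7 / 7!
≈ 0.009095277102 × 50662.3120463 / 5040 ≈ 0.091426

P(X=7) ≈ 0.091426 ≈ 9.14%


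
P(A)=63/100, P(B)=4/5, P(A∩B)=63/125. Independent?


P(A)×P(B) = 63/125
P(A∩B) = 63/125
Equal ✓ → Independent

Yes, independent


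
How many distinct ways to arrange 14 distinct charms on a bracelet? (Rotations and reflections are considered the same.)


Free circular arrangements: rotations and reflections both identified.
(n-1)!/2 = 13!/2 = 6227020800/2 = 3113510400

3113510400


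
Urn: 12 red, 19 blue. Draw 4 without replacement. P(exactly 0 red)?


Hypergeometric: C(12,0)×C(19,4)/C(31,4)
= 1×3876/31465 = 3876/31465

P(X=0) = 3876/31465 ≈ 12.32%


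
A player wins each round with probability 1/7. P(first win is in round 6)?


Geometric: P(X=6) = (1-p)^(k-1)×p = (6/7)^5×1/7 = 7776/117649

P(X=6) = 7776/117649 ≈ 6.61%


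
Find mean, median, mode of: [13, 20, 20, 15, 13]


Sorted: [13, 13, 15, 20, 20]
Mean = 81/5
Median = 15
Freq: {13: 2, 20: 2, 15: 1}
Mode: [13, 20]

Mean=81/5, Median=15, Mode=[13, 20]


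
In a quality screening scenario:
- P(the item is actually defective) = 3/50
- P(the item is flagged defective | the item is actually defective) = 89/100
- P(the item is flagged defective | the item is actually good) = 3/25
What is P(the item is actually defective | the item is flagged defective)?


Using Bayes' theorem:
P(A|B) = P(B|A)·P(A) / P(B)

P(the item is flagged defective) = 89/100 × 3/50 + 3/25 × 47/50
= 267/5000 + 141/1250 = 831/5000

P(the item is actually defective|the item is flagged defective) = (267/5000) / (831/5000) = 89/277

P(the item is actually defective|the item is flagged defective) = 89/277 ≈ 32.13%


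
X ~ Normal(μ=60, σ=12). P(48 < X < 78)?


z₁=(48-60)/12=-1.0, z₂=(78-60)/12=1.5
P = Φ(1.5) - Φ(-1.0) = 0.933193 - 0.158655 = 0.774538 ≈ 0.7745

P(48 < X < 78) ≈ 0.7745


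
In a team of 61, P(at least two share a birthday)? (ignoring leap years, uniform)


P(all different) = Π(365-i)/365 for i=0..60
= 0.004911
P(match) = 1 - 0.004911 = 0.995089

P ≈ 0.9951 ≈ 99.51%


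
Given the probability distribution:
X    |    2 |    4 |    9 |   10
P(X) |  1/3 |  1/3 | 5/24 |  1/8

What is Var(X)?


E[X] = 41/8
E[X²] = 865/24
Var(X) = E[X²] - (E[X])² = 865/24 - 1681/64 = 1877/192

Var(X) = 1877/192 ≈ 9.7760


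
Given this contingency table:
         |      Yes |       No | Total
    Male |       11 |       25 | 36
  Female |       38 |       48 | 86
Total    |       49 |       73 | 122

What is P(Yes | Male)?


P(Yes | Male) = 11/(11+25) = 11/36

P(Yes|Male) = 11/36 ≈ 30.56%


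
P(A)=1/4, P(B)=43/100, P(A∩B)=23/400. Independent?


P(A)×P(B) = 43/400
P(A∩B) = 23/400
Not equal → NOT independent

No, not independent


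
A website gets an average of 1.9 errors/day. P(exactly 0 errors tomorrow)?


Poisson(λ=1.9): P(X=0) = e^(-λ)×λ^k/k!
= e^(-1.9) × 1.9^0 / 0!
≈ 0.1495686192 × 1 / 1 ≈ 0.149569

P(X=0) ≈ 0.149569 ≈ 14.96%


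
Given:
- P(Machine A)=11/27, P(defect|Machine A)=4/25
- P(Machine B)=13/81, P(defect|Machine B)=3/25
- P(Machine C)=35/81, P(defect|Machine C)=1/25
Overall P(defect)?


P(B) = Σ P(B|Aᵢ)×P(Aᵢ)
  4/25×11/27 = 44/675
  3/25×13/81 = 13/675
  1/25×35/81 = 7/405
Sum = 206/2025

P(defect) = 206/2025 ≈ 10.17%


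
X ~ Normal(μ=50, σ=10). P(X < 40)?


z = (40-50)/10 = -1.0
P(Z < -1.0) = 0.1587

P(X < 40) ≈ 0.1587


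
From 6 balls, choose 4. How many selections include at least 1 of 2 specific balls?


Complement: C(6,4) - C(4,4) = 15 - 1 = 14

14


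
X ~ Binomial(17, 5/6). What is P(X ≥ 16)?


P(X ≥ 16) = Σ P(X=i) for i=16..17
P(X=16) = 2593994140625/16926659444736
P(X=17) = 762939453125/16926659444736
Sum = 1678466796875/8463329722368

P(X ≥ 16) = 1678466796875/8463329722368 ≈ 19.83%


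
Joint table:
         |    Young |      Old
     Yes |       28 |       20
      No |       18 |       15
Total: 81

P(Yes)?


P(Yes) = (28+20)/81 = 48/81 = 16/27

P(Yes) = 16/27 ≈ 59.26%


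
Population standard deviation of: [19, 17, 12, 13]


Mean = 61/4
  (19-61/4)²=225/16
  (17-61/4)²=49/16
  (12-61/4)²=169/16
  (13-61/4)²=81/16
Σ(x-μ)² = 131/4
σ² = (131/4)/4 = 131/16

σ = √(131/16) ≈ 2.8614


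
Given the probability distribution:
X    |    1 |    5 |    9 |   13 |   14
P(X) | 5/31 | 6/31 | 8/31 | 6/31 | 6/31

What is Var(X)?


E[X] = 269/31
E[X²] = 2993/31
Var(X) = E[X²] - (E[X])² = 2993/31 - 72361/961 = 20422/961

Var(X) = 20422/961 ≈ 21.2508


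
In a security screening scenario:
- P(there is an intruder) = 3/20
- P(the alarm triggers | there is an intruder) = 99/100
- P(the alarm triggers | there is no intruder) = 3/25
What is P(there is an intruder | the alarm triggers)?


Using Bayes' theorem:
P(A|B) = P(B|A)·P(A) / P(B)

P(the alarm triggers) = 99/100 × 3/20 + 3/25 × 17/20
= 297/2000 + 51/500 = 501/2000

P(there is an intruder|the alarm triggers) = (297/2000) / (501/2000) = 99/167

P(there is an intruder|the alarm triggers) = 99/167 ≈ 59.28%


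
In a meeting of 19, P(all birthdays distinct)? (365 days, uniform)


P(all different) = Π(365-i)/365 for i=0..18
= (365/365)×(364/365)×...×(347/365)
= 0.620881

P ≈ 0.6209 ≈ 62.09%


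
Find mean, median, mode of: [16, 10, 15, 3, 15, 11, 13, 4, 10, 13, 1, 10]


Sorted: [1, 3, 4, 10, 10, 10, 11, 13, 13, 15, 15, 16]
Mean = 121/12
Median = 21/2
Freq: {16: 1, 10: 3, 15: 2, 3: 1, 11: 1, 13: 2, 4: 1, 1: 1}
Mode: [10]

Mean=121/12, Median=21/2, Mode=10


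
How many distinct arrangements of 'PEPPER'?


Letters: 6, freq: {'P': 3, 'E': 2, 'R': 1}
6!/(3!×2!×1!) = 720/12 = 60

60


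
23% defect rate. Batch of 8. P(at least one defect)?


P(all good) = (77/100)^8 = 1235736291547681/10000000000000000
P(≥1 defect) = 8764263708452319/10000000000000000

P = 8764263708452319/10000000000000000 ≈ 87.64%


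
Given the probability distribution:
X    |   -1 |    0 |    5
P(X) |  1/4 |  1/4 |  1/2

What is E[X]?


E[X] = Σ x·P(X=x)
= (-1)×(1/4) + (0)×(1/4) + (5)×(1/2)
= 9/4

E[X] = 9/4


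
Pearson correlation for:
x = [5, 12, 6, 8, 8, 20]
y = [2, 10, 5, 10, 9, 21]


n=6, Σx=59, Σy=57, Σxy=732, Σx²=733, Σy²=751
r = (6×732 - 59×57)/√((6×733 - 59²)(6×751 - 57²))
= 1029/√(917×1257) = 1029/√1152669 ≈ 1029/1073.6242 ≈ 0.9584

r ≈ 0.9584


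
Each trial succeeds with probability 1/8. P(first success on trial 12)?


Geometric: P(X=12) = (1-p)^(k-1)×p = (7/8)^11×1/8 = 1977326743/68719476736

P(X=12) = 1977326743/68719476736 ≈ 2.88%


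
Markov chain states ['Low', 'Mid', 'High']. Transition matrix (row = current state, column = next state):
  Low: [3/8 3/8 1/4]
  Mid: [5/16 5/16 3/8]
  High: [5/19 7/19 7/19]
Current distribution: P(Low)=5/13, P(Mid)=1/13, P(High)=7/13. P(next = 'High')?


P(next=High) = Σᵢ P(now=i)×P(i→High)
= 5/13×1/4 + 1/13×3/8 + 7/13×7/19
= 5/52 + 3/104 + 49/247 = 639/1976

P = 639/1976 ≈ 0.3234


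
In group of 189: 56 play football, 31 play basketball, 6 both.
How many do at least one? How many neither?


|A∪B| = 56+31-6 = 81
Neither = 189-81 = 108

At least one: 81; Neither: 108


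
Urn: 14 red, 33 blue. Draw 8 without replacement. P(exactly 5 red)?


Hypergeometric: C(14,5)×C(33,3)/C(47,8)
= 2002×5456/314457495 = 992992/28587045

P(X=5) = 992992/28587045 ≈ 3.47%


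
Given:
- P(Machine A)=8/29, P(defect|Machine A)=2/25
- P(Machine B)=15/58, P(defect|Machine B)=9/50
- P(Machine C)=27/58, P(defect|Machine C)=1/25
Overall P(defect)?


P(B) = Σ P(B|Aᵢ)×P(Aᵢ)
  2/25×8/29 = 16/725
  9/50×15/58 = 27/580
  1/25×27/58 = 27/1450
Sum = 253/2900

P(defect) = 253/2900 ≈ 8.72%


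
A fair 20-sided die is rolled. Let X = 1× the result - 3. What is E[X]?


E[die] = (1+20)/2 = 21/2
E[X] = 1×21/2 - 3 = 15/2

E[X] = 15/2


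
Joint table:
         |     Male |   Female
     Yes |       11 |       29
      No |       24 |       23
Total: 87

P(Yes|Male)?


P(Yes|Male) = 11/(11+24) = 11/35

P = 11/35 ≈ 31.43%


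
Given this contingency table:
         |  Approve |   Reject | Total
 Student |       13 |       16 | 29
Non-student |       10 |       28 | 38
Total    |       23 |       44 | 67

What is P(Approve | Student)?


P(Approve | Student) = 13/(13+16) = 13/29

P(Approve|Student) = 13/29 ≈ 44.83%


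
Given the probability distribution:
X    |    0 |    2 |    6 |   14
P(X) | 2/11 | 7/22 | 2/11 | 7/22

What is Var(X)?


E[X] = 68/11
E[X²] = 772/11
Var(X) = E[X²] - (E[X])² = 772/11 - 4624/121 = 3868/121

Var(X) = 3868/121 ≈ 31.9669


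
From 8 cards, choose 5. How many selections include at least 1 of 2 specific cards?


Complement: C(8,5) - C(6,5) = 56 - 6 = 50

50


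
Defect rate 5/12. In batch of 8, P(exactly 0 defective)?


Binomial: P(X=0) = C(8,0)×p^0×(1-p)^8
= 1 × 1 × 5764801/429981696 = 5764801/429981696

P(X=0) = 5764801/429981696 ≈ 1.34%


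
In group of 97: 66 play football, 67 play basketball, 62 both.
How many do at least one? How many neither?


|A∪B| = 66+67-62 = 71
Neither = 97-71 = 26

At least one: 71; Neither: 26


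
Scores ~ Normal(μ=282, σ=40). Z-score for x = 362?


z = (x - μ)/σ = (362 - 282)/40 = 2.0

z = 2.0


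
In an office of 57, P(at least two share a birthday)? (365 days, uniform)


P(all different) = Π(365-i)/365 for i=0..56
= 0.009878
P(match) = 1 - 0.009878 = 0.990122

P ≈ 0.9901 ≈ 99.01%


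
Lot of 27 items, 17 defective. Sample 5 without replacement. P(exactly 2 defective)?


Hypergeometric: C(17,2)×C(10,3)/C(27,5)
= 136×120/80730 = 544/2691

P(X=2) = 544/2691 ≈ 20.22%


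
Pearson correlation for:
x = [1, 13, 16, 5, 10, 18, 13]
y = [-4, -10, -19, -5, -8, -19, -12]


n=7, Σx=76, Σy=-77, Σxy=-1041, Σx²=1044, Σy²=1071
r = (7×(-1041) - 76×(-77))/√((7×1044 - 76²)(7×1071 - (-77)²))
= -1435/√(1532×1568) = -1435/√2402176 ≈ -1435/1549.8955 ≈ -0.9259

r ≈ -0.9259


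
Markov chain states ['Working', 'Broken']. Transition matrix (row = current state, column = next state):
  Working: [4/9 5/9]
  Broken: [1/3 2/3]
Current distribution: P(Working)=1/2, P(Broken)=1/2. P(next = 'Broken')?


P(next=Broken) = Σᵢ P(now=i)×P(i→Broken)
= 1/2×5/9 + 1/2×2/3
= 5/18 + 1/3 = 11/18

P = 11/18 ≈ 0.6111


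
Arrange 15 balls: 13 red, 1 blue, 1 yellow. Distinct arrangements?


15!/(13!×1!×1!) = 210

210


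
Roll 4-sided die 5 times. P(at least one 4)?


P(no 4)^5 = (3/4)^5 = 243/1024
P(≥1) = 1 - 243/1024 = 781/1024

P = 781/1024 ≈ 76.27%


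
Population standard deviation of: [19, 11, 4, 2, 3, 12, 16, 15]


Mean = 82/8 = 41/4
  (19-41/4)²=1225/16
  (11-41/4)²=9/16
  (4-41/4)²=625/16
  (2-41/4)²=1089/16
  (3-41/4)²=841/16
  (12-41/4)²=49/16
  (16-41/4)²=529/16
  (15-41/4)²=361/16
Σ(x-μ)² = 591/2
σ² = (591/2)/8 = 591/16

σ = √(591/16) ≈ 6.0776


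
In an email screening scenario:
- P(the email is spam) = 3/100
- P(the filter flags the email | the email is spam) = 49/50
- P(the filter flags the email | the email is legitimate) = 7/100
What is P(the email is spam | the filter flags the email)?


Using Bayes' theorem:
P(A|B) = P(B|A)·P(A) / P(B)

P(the filter flags the email) = 49/50 × 3/100 + 7/100 × 97/100
= 147/5000 + 679/10000 = 973/10000

P(the email is spam|the filter flags the email) = (147/5000) / (973/10000) = 42/139

P(the email is spam|the filter flags the email) = 42/139 ≈ 30.22%


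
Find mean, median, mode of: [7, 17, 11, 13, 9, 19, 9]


Sorted: [7, 9, 9, 11, 13, 17, 19]
Mean = 85/7
Median = 11
Freq: {7: 1, 17: 1, 11: 1, 13: 1, 9: 2, 19: 1}
Mode: [9]

Mean=85/7, Median=11, Mode=9


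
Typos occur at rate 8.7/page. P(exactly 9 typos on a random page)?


Poisson(λ=8.7): P(X=9) = e^(-λ)×λ^k/k!
= e^(-8.7) × 8.7^9 / 9!
≈ 0.000166585811 × 285544154.243 / 362880 ≈ 0.131084

P(X=9) ≈ 0.131084 ≈ 13.11%


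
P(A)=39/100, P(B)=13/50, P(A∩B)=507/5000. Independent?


P(A)×P(B) = 507/5000
P(A∩B) = 507/5000
Equal ✓ → Independent

Yes, independent


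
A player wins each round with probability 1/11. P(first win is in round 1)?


Geometric: P(X=1) = (1-p)^(k-1)×p = (10/11)^0×1/11 = 1/11

P(X=1) = 1/11 ≈ 9.09%


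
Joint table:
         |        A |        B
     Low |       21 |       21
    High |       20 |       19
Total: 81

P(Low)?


P(Low) = (21+21)/81 = 42/81 = 14/27

P(Low) = 14/27 ≈ 51.85%


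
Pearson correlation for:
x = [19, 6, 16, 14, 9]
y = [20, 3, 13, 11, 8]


n=5, Σx=64, Σy=55, Σxy=832, Σx²=930, Σy²=763
r = (5×832 - 64×55)/√((5×930 - 64²)(5×763 - 55²))
= 640/√(554×790) = 640/√437660 ≈ 640/661.5588 ≈ 0.9674

r ≈ 0.9674


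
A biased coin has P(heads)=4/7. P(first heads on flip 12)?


Geometric: P(X=12) = (1-p)^(k-1)×p = (3/7)^11×4/7 = 708588/13841287201

P(X=12) = 708588/13841287201 ≈ 0.01%


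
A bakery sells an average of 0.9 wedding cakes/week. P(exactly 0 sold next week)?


Poisson(λ=0.9): P(X=0) = e^(-λ)×λ^k/k!
= e^(-0.9) × 0.9^0 / 0!
≈ 0.4065696597 × 1 / 1 ≈ 0.406570

P(X=0) ≈ 0.406570 ≈ 40.66%


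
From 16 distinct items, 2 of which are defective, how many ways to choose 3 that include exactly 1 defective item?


Choose 1 of the 2 defective items and 2 of the other 14 items:
C(2,1)×C(14,2) = 2×91 = 182

182


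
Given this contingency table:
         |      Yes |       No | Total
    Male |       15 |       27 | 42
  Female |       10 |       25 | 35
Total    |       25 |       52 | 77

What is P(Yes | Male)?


P(Yes | Male) = 15/(15+27) = 15/42 = 5/14

P(Yes|Male) = 5/14 ≈ 35.71%


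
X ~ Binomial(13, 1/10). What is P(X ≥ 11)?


P(X ≥ 11) = Σ P(X=i) for i=11..13
P(X=11) = 3159/5000000000000
P(X=12) = 117/10000000000000
P(X=13) = 1/10000000000000
Sum = 1609/2500000000000

P(X ≥ 11) = 1609/2500000000000 ≈ 0.00%


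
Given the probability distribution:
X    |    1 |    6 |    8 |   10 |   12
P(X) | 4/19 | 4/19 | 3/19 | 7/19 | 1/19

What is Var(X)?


E[X] = 134/19
E[X²] = 1184/19
Var(X) = E[X²] - (E[X])² = 1184/19 - 17956/361 = 4540/361

Var(X) = 4540/361 ≈ 12.5762


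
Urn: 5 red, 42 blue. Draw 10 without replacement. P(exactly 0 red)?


Hypergeometric: C(5,0)×C(42,10)/C(47,10)
= 1×1471442973/5178066751 = 13209/46483

P(X=0) = 13209/46483 ≈ 28.42%


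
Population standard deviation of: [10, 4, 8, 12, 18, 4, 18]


Mean = 74/7
  (10-74/7)²=16/49
  (4-74/7)²=2116/49
  (8-74/7)²=324/49
  (12-74/7)²=100/49
  (18-74/7)²=2704/49
  (4-74/7)²=2116/49
  (18-74/7)²=2704/49
Σ(x-μ)² = 1440/7
σ² = (1440/7)/7 = 1440/49

σ = √(1440/49) ≈ 5.4210


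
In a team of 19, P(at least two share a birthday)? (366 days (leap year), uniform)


P(all different) = Π(366-i)/366 for i=0..18
= 0.621705
P(match) = 1 - 0.621705 = 0.378295

P ≈ 0.3783 ≈ 37.83%


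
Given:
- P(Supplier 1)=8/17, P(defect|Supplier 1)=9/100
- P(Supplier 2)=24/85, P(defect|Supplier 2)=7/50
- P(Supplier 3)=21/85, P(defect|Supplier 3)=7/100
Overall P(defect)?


P(B) = Σ P(B|Aᵢ)×P(Aᵢ)
  9/100×8/17 = 18/425
  7/50×24/85 = 84/2125
  7/100×21/85 = 147/8500
Sum = 843/8500

P(defect) = 843/8500 ≈ 9.92%


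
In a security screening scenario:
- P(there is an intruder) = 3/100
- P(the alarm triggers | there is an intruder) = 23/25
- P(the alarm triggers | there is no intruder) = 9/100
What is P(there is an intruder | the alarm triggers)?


Using Bayes' theorem:
P(A|B) = P(B|A)·P(A) / P(B)

P(the alarm triggers) = 23/25 × 3/100 + 9/100 × 97/100
= 69/2500 + 873/10000 = 1149/10000

P(there is an intruder|the alarm triggers) = (69/2500) / (1149/10000) = 92/383

P(there is an intruder|the alarm triggers) = 92/383 ≈ 24.02%


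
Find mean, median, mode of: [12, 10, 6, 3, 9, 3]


Sorted: [3, 3, 6, 9, 10, 12]
Mean = 43/6
Median = 15/2
Freq: {12: 1, 10: 1, 6: 1, 3: 2, 9: 1}
Mode: [3]

Mean=43/6, Median=15/2, Mode=3


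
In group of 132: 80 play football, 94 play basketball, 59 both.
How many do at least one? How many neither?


|A∪B| = 80+94-59 = 115
Neither = 132-115 = 17

At least one: 115; Neither: 17


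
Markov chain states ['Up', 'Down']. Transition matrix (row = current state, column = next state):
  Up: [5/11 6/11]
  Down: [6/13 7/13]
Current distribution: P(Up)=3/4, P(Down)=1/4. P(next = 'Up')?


P(next=Up) = Σᵢ P(now=i)×P(i→Up)
= 3/4×5/11 + 1/4×6/13
= 15/44 + 3/26 = 261/572

P = 261/572 ≈ 0.4563


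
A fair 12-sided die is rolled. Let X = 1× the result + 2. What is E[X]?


E[die] = (1+12)/2 = 13/2
E[X] = 1×13/2 + 2 = 17/2

E[X] = 17/2


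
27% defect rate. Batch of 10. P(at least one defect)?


P(all good) = (73/100)^10 = 4297625829703557649/100000000000000000000
P(≥1 defect) = 95702374170296442351/100000000000000000000

P = 95702374170296442351/100000000000000000000 ≈ 95.70%


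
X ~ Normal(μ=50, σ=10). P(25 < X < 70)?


z₁=(25-50)/10=-2.5, z₂=(70-50)/10=2.0
P = Φ(2.0) - Φ(-2.5) = 0.977250 - 0.006210 = 0.971040 ≈ 0.9710

P(25 < X < 70) ≈ 0.9710


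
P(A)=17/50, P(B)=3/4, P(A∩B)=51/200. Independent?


P(A)×P(B) = 51/200
P(A∩B) = 51/200
Equal ✓ → Independent

Yes, independent


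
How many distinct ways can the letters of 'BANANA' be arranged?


Letters: 6, freq: {'B': 1, 'A': 3, 'N': 2}
6!/(1!×3!×2!) = 720/12 = 60

60


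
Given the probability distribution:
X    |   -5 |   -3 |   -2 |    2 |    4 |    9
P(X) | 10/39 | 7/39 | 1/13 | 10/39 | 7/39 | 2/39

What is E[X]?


E[X] = Σ x·P(X=x)
= (-5)×(10/39) + (-3)×(7/39) + (-2)×(1/13) + (2)×(10/39) + (4)×(7/39) + (9)×(2/39)
= -11/39

E[X] = -11/39


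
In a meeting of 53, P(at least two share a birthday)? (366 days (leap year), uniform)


P(all different) = Π(366-i)/366 for i=0..52
= 0.019079
P(match) = 1 - 0.019079 = 0.980921

P ≈ 0.9809 ≈ 98.09%


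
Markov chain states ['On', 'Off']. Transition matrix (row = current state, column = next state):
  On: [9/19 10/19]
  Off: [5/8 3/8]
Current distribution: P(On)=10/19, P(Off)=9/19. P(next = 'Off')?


P(next=Off) = Σᵢ P(now=i)×P(i→Off)
= 10/19×10/19 + 9/19×3/8
= 100/361 + 27/152 = 1313/2888

P = 1313/2888 ≈ 0.4546


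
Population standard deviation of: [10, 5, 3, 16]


Mean = 34/4 = 17/2
  (10-17/2)²=9/4
  (5-17/2)²=49/4
  (3-17/2)²=121/4
  (16-17/2)²=225/4
Σ(x-μ)² = 101
σ² = 101/4

σ = √(101/4) ≈ 5.0249


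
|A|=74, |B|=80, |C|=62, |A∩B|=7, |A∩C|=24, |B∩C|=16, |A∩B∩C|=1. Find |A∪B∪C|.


|A∪B∪C| = 74+80+62-7-24-16+1 = 170

|A∪B∪C| = 170


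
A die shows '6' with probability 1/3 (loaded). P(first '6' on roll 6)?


Geometric: P(X=6) = (1-p)^(k-1)×p = (2/3)^5×1/3 = 32/729

P(X=6) = 32/729 ≈ 4.39%


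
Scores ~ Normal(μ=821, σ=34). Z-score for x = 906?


z = (x - μ)/σ = (906 - 821)/34 = 2.5

z = 2.5


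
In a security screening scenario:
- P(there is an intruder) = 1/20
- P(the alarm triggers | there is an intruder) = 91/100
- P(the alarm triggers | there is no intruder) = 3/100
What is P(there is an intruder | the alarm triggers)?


Using Bayes' theorem:
P(A|B) = P(B|A)·P(A) / P(B)

P(the alarm triggers) = 91/100 × 1/20 + 3/100 × 19/20
= 91/2000 + 57/2000 = 37/500

P(there is an intruder|the alarm triggers) = (91/2000) / (37/500) = 91/148

P(there is an intruder|the alarm triggers) = 91/148 ≈ 61.49%


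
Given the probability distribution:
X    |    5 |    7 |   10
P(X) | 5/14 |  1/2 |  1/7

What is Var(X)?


E[X] = 47/7
E[X²] = 334/7
Var(X) = E[X²] - (E[X])² = 334/7 - 2209/49 = 129/49

Var(X) = 129/49 ≈ 2.6327


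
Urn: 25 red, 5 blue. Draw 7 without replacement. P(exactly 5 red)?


Hypergeometric: C(25,5)×C(5,2)/C(30,7)
= 53130×10/2035800 = 1771/6786

P(X=5) = 1771/6786 ≈ 26.10%


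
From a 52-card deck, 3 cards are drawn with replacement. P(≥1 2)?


P(not a 2) = 48/52 = 12/13
P(none in 3 draws) = (12/13)^3 = 1728/2197
P(≥1 2) = 1 - 1728/2197 = 469/2197

P = 469/2197 ≈ 21.35%
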